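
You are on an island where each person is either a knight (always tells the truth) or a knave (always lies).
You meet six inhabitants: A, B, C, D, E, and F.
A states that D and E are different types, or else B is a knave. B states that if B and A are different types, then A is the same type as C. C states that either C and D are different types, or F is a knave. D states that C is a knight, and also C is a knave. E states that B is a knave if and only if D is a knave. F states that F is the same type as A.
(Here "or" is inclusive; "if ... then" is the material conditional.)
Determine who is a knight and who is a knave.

A is a knight; "D and E are different types, or else B is a knave" is true, as required.
As a knave, B's statement "if B and A are different types, then A is the same type as C" should be false; it is.
C is a knave, and the claim "either C and D are different types, or F is a knave" is indeed false.
As a knave, D's statement "C is a knight, and also C is a knave" should be false; it is.
As a knight, E's statement "B is a knave if and only if D is a knave" should be true; it is.
Since F is a knight, "F is the same type as A" needs to be true, which holds.

Knights: A, E, and F. Knaves: B, C, and D.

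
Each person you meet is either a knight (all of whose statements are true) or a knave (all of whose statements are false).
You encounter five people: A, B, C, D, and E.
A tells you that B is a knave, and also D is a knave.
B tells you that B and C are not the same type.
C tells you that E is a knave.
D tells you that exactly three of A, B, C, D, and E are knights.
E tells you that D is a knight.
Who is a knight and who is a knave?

A is a knave, B is a knight, C is a knave, D is a knight, and E is a knight.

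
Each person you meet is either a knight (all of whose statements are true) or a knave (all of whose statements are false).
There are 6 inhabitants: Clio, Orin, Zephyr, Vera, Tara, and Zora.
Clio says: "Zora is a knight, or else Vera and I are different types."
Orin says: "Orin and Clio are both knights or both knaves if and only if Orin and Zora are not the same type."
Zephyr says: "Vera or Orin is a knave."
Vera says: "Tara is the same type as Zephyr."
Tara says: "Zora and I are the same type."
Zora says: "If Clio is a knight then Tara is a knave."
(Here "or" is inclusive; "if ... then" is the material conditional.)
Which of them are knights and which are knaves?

As a knight, Clio's statement "Zora is a knight, or else Vera and I are different types" should be true; it is.
Orin (knave): "Orin and Clio are both knights or both knaves if and only if Orin and Zora are not the same type" — False. ✓
Zephyr is a knight, so "Vera or Orin is a knave" must be true — and it is.
Vera is a knave, so "Tara is the same type as Zephyr" must be False — and it is.
Tara is a knave; "Zora and I are the same type" is False, as required.
Zora is a knight; "if Clio is a knight then Tara is a knave" is true, as required.

Knights: Clio, Zephyr, and Zora. Knaves: Orin, Vera, and Tara.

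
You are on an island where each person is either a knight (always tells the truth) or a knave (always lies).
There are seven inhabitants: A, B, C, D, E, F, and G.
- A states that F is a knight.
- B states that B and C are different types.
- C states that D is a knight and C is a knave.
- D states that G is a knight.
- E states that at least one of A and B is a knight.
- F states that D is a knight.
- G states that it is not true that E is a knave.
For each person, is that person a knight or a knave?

As a knave, A's statement "F is a knight" should be false; it is.
B (knave): "B and C are different types" — false. ✓
C is a knave; "D is a knight and C is a knave" is false, as required.
D is a knave, and the claim "G is a knight" is indeed false.
E (knave): "at least one of A and B is a knight" — false. ✓
As a knave, F's statement "D is a knight" should be false; it is.
G is a knave, so "it is not true that E is a knave" must be false — and it is.

Knights: none. Knaves: A, B, C, D, E, F, and G.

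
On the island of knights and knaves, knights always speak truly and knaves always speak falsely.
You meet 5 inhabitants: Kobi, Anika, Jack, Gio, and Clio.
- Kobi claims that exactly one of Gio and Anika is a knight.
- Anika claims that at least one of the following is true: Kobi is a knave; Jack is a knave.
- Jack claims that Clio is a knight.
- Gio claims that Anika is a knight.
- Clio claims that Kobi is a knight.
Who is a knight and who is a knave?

Kobi (knave): "exactly one of Gio and Anika is a knight" — False. ✓
Anika is a knight; "at least one of the following is true: Kobi is a knave; Jack is a knave" is true, as required.
Jack is a knave; "Clio is a knight" is False, as required.
Gio (knight): "Anika is a knight" — true. ✓
Clio is a knave, and the claim "Kobi is a knight" is indeed False.

Kobi is a knave, Anika is a knight, Jack is a knave, Gio is a knight, and Clio is a knave.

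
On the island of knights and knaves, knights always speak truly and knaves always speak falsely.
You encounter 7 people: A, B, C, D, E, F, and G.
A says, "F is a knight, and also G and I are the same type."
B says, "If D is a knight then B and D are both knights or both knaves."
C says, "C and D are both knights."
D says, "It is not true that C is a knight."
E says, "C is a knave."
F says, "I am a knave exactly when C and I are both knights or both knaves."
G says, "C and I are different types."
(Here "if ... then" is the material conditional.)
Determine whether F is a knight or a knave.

F is a knight.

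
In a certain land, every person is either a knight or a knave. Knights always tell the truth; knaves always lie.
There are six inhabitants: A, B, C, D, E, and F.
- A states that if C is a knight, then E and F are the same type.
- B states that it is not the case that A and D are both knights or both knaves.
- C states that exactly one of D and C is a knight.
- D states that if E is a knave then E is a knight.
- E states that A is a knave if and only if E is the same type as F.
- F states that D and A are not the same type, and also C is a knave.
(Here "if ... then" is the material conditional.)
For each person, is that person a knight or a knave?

A is a knight, so "if C is a knight, then E and F are the same type" must be true — and it is.
B is a knight; "it is not the case that A and D are both knights or both knaves" is true, as required.
C is a knight, so "exactly one of D and C is a knight" must be true — and it is.
As a knave, D's statement "if E is a knave then E is a knight" should be False; it is.
E is a knave, and the claim "A is a knave if and only if E is the same type as F" is indeed False.
F is a knave; "D and A are not the same type, and also C is a knave" is False, as required.

A is a knight, B is a knight, C is a knight, D is a knave, E is a knave, and F is a knave.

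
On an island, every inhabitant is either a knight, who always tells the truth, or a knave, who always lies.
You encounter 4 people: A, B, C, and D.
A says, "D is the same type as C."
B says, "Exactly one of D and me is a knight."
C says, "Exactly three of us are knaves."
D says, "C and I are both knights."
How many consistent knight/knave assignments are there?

Consistent assignments:
  A=knight, B=knight, C=knave, D=knave
  A=knave, B=knave, C=knight, D=knave

2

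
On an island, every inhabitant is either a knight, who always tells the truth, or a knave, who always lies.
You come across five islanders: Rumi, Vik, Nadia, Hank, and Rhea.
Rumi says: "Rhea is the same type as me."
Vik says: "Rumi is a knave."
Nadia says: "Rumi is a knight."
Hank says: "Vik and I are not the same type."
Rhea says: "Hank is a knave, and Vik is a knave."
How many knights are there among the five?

3

The unique consistent assignment is Rumi=knight, Vik=knave, Nadia=knight, Hank=knave, Rhea=knight.
That has 3 knights.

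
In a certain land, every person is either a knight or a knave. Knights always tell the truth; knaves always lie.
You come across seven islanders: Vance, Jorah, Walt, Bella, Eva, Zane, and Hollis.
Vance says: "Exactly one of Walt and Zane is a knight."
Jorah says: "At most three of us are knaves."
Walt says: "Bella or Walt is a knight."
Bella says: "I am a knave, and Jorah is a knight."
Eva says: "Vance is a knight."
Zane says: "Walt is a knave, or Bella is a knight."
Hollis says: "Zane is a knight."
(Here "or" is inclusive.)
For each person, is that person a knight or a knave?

Vance is a knight, Jorah is a knave, Walt is a knight, Bella is a knave, Eva is a knight, Zane is a knave, and Hollis is a knave.

Since Vance is a knight, "exactly one of Walt and Zane is a knight" needs to be true, which holds.
Since Jorah is a knave, "at most three of us are knaves" needs to be False, which holds.
Walt is a knight, so "Bella or Walt is a knight" must be true — and it is.
Bella is a knave, so "I am a knave, and Jorah is a knight" must be False — and it is.
As a knight, Eva's statement "Vance is a knight" should be true; it is.
Zane is a knave, and the claim "Walt is a knave, or Bella is a knight" is indeed False.
As a knave, Hollis's statement "Zane is a knight" should be False; it is.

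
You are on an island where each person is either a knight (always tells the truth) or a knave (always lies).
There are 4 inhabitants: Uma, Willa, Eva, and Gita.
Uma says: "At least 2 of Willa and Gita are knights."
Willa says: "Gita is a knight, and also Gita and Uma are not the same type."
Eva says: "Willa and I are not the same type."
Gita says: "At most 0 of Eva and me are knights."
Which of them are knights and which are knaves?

Knights: Eva. Knaves: Uma, Willa, and Gita.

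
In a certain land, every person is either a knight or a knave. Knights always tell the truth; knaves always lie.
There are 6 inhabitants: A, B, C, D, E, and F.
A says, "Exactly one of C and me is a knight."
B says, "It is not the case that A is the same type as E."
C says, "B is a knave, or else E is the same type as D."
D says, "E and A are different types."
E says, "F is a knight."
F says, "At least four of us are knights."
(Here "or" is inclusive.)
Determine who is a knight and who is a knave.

A is a knight, B is a knight, C is a knave, D is a knight, E is a knave, and F is a knave.

Since A is a knight, "exactly one of C and me is a knight" needs to be true, which holds.
B is a knight, and the claim "it is not the case that A is the same type as E" is indeed true.
C (knave): "B is a knave, or else E is the same type as D" — False. ✓
D is a knight; "E and A are different types" is true, as required.
E (knave): "F is a knight" — False. ✓
F is a knave, so "at least four of us are knights" must be False — and it is.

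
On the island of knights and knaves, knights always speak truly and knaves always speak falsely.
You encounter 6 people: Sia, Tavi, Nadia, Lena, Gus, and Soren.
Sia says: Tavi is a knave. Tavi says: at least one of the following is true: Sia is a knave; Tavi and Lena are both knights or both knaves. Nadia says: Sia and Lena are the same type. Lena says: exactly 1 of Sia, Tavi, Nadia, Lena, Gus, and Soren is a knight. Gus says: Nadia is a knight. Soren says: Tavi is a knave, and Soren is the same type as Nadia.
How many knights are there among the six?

3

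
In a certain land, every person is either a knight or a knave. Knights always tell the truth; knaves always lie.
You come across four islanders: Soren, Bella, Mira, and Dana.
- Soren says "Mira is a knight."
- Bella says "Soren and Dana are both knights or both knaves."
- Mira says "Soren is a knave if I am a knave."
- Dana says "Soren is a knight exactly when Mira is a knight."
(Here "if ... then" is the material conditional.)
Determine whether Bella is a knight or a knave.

Consistent assignments: {Soren=knight, Bella=knight, Mira=knight, Dana=knight}
In every consistent assignment, Bella is a knight.

Bella is a knight.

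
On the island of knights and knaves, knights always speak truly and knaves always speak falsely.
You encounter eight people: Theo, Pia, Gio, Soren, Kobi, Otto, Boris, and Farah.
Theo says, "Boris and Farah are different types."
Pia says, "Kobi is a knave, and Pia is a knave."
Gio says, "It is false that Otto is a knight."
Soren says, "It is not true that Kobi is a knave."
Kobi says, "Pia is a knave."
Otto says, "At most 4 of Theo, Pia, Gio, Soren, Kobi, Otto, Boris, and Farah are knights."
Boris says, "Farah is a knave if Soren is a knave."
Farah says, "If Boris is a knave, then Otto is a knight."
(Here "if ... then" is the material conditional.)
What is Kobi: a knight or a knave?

Consistent assignments: {Theo=knave, Pia=knave, Gio=knight, Soren=knight, Kobi=knight, Otto=knave, Boris=knight, Farah=knight}
In every consistent assignment, Kobi is a knight.

Kobi is a knight.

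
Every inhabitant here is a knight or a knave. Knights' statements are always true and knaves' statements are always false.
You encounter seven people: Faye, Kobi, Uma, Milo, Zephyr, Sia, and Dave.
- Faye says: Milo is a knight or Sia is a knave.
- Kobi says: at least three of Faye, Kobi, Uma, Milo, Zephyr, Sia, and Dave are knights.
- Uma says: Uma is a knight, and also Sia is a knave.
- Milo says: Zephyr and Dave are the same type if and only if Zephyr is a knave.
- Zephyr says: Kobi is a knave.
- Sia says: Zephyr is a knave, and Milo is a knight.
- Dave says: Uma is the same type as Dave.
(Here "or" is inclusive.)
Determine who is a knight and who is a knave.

Faye is a knight, Kobi is a knight, Uma is a knight, Milo is a knave, Zephyr is a knave, Sia is a knave, and Dave is a knight.

Faye is a knight; "Milo is a knight or Sia is a knave" is true, as required.
Kobi is a knight, and the claim "at least three of Faye, Kobi, Uma, Milo, Zephyr, Sia, and Dave are knights" is indeed true.
Uma (knight): "Uma is a knight, and also Sia is a knave" — true. ✓
Milo is a knave, so "Zephyr and Dave are the same type if and only if Zephyr is a knave" must be False — and it is.
Zephyr is a knave, and the claim "Kobi is a knave" is indeed False.
Sia (knave): "Zephyr is a knave, and Milo is a knight" — False. ✓
Since Dave is a knight, "Uma is the same type as Dave" needs to be true, which holds.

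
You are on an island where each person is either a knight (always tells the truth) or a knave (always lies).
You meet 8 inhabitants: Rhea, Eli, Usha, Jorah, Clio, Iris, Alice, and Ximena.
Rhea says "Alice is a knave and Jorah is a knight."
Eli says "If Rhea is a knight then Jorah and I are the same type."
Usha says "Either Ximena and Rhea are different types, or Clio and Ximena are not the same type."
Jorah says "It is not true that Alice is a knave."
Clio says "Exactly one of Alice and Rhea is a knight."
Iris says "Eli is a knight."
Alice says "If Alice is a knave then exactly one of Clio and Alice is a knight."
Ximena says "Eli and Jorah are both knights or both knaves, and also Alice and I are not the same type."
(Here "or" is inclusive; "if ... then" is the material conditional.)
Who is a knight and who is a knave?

Rhea is a knave, Eli is a knight, Usha is a knave, Jorah is a knave, Clio is a knave, Iris is a knight, Alice is a knave, and Ximena is a knave.

Since Rhea is a knave, "Alice is a knave and Jorah is a knight" needs to be False, which holds.
Eli is a knight, so "if Rhea is a knight then Jorah and I are the same type" must be true — and it is.
Usha is a knave, so "either Ximena and Rhea are different types, or Clio and Ximena are not the same type" must be False — and it is.
As a knave, Jorah's statement "it is not true that Alice is a knave" should be False; it is.
As a knave, Clio's statement "exactly one of Alice and Rhea is a knight" should be False; it is.
Since Iris is a knight, "Eli is a knight" needs to be true, which holds.
As a knave, Alice's statement "if Alice is a knave then exactly one of Clio and Alice is a knight" should be False; it is.
Ximena is a knave; "Eli and Jorah are both knights or both knaves, and also Alice and I are not the same type" is False, as required.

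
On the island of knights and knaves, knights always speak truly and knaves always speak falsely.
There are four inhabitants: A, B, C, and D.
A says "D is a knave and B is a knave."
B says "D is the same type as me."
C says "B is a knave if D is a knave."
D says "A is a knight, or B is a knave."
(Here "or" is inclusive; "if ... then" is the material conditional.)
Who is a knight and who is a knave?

Knights: C and D. Knaves: A and B.

Suppose A is a knight. Then A's statement "D is a knave and B is a knave" would have to be true. Checking the 8 ways to assign the others, none is consistent with every speaker.
(For instance, with B=knave, C=knight, D=knight, A's claim "D is a knave and B is a knave" comes out false where it would need to be true.)
So A must be a knave, making "D is a knave and B is a knave" false. Taking A=knave, B=knave, C=knight, D=knight, each remaining statement checks out:
  B (knave): "D is the same type as me" — false. ✓
  C (knight): "B is a knave if D is a knave" — true. ✓
  D (knight): "A is a knight, or B is a knave" — true. ✓
This is the unique consistent assignment.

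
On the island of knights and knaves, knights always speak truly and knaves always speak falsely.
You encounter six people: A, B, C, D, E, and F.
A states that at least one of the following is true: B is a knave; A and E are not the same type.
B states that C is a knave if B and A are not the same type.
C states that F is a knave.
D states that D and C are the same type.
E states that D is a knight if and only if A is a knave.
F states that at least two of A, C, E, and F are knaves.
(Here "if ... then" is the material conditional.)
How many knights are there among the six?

3

The unique consistent assignment is A=knight, B=knave, C=knight, D=knave, E=knight, F=knave.
That has 3 knights.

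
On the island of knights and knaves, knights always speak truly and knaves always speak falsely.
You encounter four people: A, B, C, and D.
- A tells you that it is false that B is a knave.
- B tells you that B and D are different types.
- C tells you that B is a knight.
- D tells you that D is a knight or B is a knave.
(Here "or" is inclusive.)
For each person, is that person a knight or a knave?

Knights: A, B, and C. Knaves: D.

Since A is a knight, "it is false that B is a knave" needs to be True, which holds.
As a knight, B's statement "B and D are different types" should be True; it is.
Since C is a knight, "B is a knight" needs to be True, which holds.
Since D is a knave, "D is a knight or B is a knave" needs to be false, which holds.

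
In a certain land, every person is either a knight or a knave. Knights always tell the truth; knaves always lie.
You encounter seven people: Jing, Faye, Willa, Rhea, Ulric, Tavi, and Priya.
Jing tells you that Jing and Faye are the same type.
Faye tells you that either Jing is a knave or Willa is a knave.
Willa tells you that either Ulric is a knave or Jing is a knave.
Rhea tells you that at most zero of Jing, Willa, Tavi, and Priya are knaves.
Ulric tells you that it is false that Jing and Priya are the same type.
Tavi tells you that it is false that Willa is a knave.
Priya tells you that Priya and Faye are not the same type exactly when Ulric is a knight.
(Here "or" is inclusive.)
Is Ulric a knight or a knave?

Ulric is a knave.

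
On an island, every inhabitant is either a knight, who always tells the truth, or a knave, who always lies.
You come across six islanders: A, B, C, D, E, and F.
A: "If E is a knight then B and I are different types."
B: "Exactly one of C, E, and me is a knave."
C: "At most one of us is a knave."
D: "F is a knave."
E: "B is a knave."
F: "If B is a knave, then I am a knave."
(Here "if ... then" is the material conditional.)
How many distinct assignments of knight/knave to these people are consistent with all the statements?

0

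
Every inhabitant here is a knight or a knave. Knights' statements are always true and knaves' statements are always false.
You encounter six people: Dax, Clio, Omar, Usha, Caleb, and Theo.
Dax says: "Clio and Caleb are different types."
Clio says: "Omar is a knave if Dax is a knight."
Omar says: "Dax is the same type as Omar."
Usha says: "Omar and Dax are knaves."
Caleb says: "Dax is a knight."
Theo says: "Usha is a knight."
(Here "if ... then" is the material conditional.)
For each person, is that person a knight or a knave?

Knights: Dax, Omar, and Caleb. Knaves: Clio, Usha, and Theo.

Dax is a knight, so "Clio and Caleb are different types" must be true — and it is.
As a knave, Clio's statement "Omar is a knave if Dax is a knight" should be False; it is.
Since Omar is a knight, "Dax is the same type as Omar" needs to be true, which holds.
Usha (knave): "Omar and Dax are knaves" — False. ✓
Caleb is a knight, so "Dax is a knight" must be true — and it is.
As a knave, Theo's statement "Usha is a knight" should be False; it is.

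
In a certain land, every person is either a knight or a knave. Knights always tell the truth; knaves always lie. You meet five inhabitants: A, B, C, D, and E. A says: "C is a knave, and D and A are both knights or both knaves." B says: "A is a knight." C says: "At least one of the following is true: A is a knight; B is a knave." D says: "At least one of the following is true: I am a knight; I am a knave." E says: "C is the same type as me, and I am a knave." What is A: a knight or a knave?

A is a knave.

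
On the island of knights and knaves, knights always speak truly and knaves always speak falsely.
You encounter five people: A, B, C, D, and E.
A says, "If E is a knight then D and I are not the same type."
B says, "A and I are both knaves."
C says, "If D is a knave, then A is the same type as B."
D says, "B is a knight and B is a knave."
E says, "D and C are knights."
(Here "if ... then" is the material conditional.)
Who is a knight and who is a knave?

Knights: A. Knaves: B, C, D, and E.

Suppose A is a knave. Then A's statement "if E is a knight then D and I are not the same type" would have to be false. Checking the 16 ways to assign the others, none is consistent with every speaker.
(For instance, with B=knave, C=knave, D=knave, E=knave, A's claim "if E is a knight then D and I are not the same type" comes out true where it would need to be false.)
So A must be a knight, making "if E is a knight then D and I are not the same type" true. Taking A=knight, B=knave, C=knave, D=knave, E=knave, each remaining statement checks out:
  B (knave): "A and I are both knaves" — false. ✓
  C (knave): "if D is a knave, then A is the same type as B" — false. ✓
  D (knave): "B is a knight and B is a knave" — false. ✓
  E (knave): "D and C are knights" — false. ✓
This is the unique consistent assignment.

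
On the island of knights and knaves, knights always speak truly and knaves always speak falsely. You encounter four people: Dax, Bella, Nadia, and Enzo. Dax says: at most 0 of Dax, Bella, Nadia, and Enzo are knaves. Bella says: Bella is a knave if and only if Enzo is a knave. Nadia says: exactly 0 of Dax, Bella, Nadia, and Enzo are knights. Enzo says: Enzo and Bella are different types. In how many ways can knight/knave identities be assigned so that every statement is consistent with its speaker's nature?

1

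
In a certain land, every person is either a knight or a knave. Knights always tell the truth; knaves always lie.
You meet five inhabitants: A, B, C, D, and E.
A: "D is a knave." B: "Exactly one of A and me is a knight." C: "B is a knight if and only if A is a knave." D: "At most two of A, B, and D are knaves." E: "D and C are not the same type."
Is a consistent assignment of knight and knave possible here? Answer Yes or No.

One consistent assignment: A=knave, B=knight, C=knight, D=knight, E=knave.

Yes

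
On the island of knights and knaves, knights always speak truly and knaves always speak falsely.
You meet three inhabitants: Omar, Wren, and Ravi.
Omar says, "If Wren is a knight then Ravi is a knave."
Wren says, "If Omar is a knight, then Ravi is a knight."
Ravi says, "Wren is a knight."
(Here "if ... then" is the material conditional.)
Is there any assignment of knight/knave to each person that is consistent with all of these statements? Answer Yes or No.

Yes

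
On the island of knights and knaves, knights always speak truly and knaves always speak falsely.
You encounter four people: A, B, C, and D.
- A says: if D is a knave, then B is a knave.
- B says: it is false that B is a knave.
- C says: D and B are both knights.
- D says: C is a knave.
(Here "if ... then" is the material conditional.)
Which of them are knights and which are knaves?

A (knight): "if D is a knave, then B is a knave" — true. ✓
B is a knave, and the claim "it is false that B is a knave" is indeed False.
Since C is a knave, "D and B are both knights" needs to be False, which holds.
As a knight, D's statement "C is a knave" should be true; it is.

A is a knight, B is a knave, C is a knave, and D is a knight.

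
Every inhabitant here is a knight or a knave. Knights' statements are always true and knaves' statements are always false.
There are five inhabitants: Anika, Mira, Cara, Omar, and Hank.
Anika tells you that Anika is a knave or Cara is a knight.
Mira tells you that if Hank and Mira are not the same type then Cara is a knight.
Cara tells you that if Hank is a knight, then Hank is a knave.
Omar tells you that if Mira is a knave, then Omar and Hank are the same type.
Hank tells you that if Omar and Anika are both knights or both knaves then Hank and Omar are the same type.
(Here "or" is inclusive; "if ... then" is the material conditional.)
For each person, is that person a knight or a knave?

As a knight, Anika's statement "Anika is a knave or Cara is a knight" should be True; it is.
Mira is a knight, so "if Hank and Mira are not the same type then Cara is a knight" must be True — and it is.
As a knight, Cara's statement "if Hank is a knight, then Hank is a knave" should be True; it is.
Omar is a knight, and the claim "if Mira is a knave, then Omar and Hank are the same type" is indeed True.
Hank is a knave, so "if Omar and Anika are both knights or both knaves then Hank and Omar are the same type" must be false — and it is.

Anika is a knight, Mira is a knight, Cara is a knight, Omar is a knight, and Hank is a knave.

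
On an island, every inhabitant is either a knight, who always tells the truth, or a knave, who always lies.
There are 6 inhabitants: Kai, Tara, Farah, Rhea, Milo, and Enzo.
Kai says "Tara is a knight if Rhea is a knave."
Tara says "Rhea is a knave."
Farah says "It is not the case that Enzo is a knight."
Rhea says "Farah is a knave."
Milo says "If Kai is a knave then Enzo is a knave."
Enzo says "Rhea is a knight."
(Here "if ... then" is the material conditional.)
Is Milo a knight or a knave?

Milo is a knight.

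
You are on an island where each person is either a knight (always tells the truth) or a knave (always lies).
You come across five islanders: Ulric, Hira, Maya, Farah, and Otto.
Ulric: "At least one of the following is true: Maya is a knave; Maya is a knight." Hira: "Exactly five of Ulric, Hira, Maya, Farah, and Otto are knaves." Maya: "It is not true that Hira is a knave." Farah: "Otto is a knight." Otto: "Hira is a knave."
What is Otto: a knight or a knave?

Otto is a knight.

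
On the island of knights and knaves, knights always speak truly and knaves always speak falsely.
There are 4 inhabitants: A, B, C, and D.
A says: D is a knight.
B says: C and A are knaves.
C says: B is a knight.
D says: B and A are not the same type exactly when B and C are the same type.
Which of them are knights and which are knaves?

A is a knight, B is a knave, C is a knave, and D is a knight.

As a knight, A's statement "D is a knight" should be true; it is.
B is a knave; "C and A are knaves" is False, as required.
C is a knave, so "B is a knight" must be False — and it is.
D (knight): "B and A are not the same type exactly when B and C are the same type" — true. ✓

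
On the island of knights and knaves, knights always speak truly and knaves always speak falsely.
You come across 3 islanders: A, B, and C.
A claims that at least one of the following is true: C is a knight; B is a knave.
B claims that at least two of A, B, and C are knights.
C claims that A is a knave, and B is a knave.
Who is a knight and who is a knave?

A is a knight, B is a knave, and C is a knave.

A is a knight, and the claim "at least one of the following is true: C is a knight; B is a knave" is indeed true.
B is a knave, so "at least two of A, B, and C are knights" must be false — and it is.
As a knave, C's statement "A is a knave, and B is a knave" should be false; it is.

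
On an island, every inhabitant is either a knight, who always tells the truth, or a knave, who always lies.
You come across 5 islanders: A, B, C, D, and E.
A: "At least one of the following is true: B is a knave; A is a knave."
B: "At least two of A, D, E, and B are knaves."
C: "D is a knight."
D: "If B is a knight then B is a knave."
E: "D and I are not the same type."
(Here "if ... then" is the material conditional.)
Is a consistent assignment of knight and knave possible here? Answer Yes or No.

No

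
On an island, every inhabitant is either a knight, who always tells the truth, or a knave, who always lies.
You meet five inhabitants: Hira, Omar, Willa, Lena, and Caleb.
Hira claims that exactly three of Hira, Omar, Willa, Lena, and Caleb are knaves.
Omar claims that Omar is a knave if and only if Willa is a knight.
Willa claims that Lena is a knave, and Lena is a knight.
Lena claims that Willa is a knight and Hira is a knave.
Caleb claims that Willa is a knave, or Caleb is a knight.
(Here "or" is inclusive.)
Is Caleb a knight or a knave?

Caleb is a knight.

Consistent assignments: {Hira=knight, Omar=knave, Willa=knave, Lena=knave, Caleb=knight}; {Hira=knave, Omar=knave, Willa=knave, Lena=knave, Caleb=knight}
In every consistent assignment, Caleb is a knight.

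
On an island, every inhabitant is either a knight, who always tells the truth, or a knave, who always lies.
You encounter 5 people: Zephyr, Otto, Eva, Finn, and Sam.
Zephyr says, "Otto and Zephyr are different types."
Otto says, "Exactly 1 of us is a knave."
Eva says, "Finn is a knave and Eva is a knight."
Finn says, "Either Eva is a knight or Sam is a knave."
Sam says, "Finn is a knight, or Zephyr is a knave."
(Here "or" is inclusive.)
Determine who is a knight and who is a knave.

Zephyr is a knave, Otto is a knave, Eva is a knave, Finn is a knave, and Sam is a knight.

Since Zephyr is a knave, "Otto and Zephyr are different types" needs to be False, which holds.
Since Otto is a knave, "exactly 1 of us is a knave" needs to be False, which holds.
Eva is a knave; "Finn is a knave and Eva is a knight" is False, as required.
Finn is a knave, and the claim "either Eva is a knight or Sam is a knave" is indeed False.
Sam is a knight; "Finn is a knight, or Zephyr is a knave" is True, as required.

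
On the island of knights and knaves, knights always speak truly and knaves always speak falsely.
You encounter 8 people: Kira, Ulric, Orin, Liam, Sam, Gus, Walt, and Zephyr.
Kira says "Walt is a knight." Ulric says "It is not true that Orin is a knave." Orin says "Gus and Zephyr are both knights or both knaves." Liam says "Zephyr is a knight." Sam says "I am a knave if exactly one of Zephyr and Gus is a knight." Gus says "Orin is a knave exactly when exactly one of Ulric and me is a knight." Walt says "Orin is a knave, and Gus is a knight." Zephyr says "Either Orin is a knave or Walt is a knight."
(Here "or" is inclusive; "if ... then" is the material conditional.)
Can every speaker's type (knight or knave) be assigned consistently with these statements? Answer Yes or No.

Yes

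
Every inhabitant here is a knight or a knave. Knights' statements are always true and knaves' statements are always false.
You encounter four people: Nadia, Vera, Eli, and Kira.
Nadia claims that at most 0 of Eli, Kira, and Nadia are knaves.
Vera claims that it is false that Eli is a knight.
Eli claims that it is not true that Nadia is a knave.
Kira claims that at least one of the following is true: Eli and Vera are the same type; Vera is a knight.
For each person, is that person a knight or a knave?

Knights: Vera and Kira. Knaves: Nadia and Eli.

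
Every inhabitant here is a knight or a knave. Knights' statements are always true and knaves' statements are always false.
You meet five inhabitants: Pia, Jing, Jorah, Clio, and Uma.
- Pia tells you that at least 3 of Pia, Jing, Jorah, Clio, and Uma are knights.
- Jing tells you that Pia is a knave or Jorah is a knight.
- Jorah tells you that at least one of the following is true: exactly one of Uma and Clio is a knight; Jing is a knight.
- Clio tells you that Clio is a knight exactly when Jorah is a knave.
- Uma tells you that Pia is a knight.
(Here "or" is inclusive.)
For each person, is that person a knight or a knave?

Pia is a knight, Jing is a knave, Jorah is a knave, Clio is a knight, and Uma is a knight.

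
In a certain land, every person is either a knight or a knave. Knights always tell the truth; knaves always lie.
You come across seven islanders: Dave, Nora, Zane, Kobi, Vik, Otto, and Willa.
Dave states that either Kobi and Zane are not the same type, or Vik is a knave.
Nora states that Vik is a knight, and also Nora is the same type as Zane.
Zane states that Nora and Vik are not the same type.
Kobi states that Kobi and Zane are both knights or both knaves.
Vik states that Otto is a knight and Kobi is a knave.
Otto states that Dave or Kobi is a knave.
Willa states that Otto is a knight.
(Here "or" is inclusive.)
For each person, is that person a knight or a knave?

Dave (knight): "either Kobi and Zane are not the same type, or Vik is a knave" — True. ✓
Nora is a knave, so "Vik is a knight, and also Nora is the same type as Zane" must be False — and it is.
Zane (knight): "Nora and Vik are not the same type" — True. ✓
Kobi is a knave, so "Kobi and Zane are both knights or both knaves" must be False — and it is.
Since Vik is a knight, "Otto is a knight and Kobi is a knave" needs to be True, which holds.
Otto is a knight, so "Dave or Kobi is a knave" must be True — and it is.
As a knight, Willa's statement "Otto is a knight" should be True; it is.

Knights: Dave, Zane, Vik, Otto, and Willa. Knaves: Nora and Kobi.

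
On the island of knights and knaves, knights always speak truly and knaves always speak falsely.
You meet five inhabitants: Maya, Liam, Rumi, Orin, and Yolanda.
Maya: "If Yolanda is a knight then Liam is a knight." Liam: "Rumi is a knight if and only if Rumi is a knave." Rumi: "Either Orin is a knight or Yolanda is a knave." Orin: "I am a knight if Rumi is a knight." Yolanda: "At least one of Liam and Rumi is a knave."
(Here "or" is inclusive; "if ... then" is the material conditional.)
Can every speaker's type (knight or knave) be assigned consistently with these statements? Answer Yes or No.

One consistent assignment: Maya=knave, Liam=knave, Rumi=knight, Orin=knight, Yolanda=knight.

Yes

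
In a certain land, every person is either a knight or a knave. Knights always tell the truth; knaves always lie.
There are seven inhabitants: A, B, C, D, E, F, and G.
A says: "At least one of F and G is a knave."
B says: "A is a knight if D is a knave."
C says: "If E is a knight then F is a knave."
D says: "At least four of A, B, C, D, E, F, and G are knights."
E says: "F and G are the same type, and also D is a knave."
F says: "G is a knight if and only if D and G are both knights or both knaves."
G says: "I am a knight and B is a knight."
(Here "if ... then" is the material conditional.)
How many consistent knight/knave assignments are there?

Consistent assignments:
  A=knight, B=knight, C=knight, D=knight, E=knave, F=knight, G=knave
  A=knave, B=knight, C=knight, D=knight, E=knave, F=knight, G=knight

2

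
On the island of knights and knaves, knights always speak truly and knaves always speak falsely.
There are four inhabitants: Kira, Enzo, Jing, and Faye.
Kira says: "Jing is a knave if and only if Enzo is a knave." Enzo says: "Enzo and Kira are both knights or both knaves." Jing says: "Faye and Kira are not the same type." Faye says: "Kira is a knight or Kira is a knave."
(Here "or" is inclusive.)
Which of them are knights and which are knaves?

Kira is a knight, Enzo is a knave, Jing is a knave, and Faye is a knight.

Suppose Kira is a knave. Then Kira's statement "Jing is a knave if and only if Enzo is a knave" would have to be false. Checking the 8 ways to assign the others, none is consistent with every speaker.
(For instance, with Enzo=knave, Jing=knave, Faye=knight, Kira's claim "Jing is a knave if and only if Enzo is a knave" comes out true where it would need to be false.)
So Kira must be a knight, making "Jing is a knave if and only if Enzo is a knave" true. Taking Kira=knight, Enzo=knave, Jing=knave, Faye=knight, each remaining statement checks out:
  Enzo (knave): "Enzo and Kira are both knights or both knaves" — false. ✓
  Jing (knave): "Faye and Kira are not the same type" — false. ✓
  Faye (knight): "Kira is a knight or Kira is a knave" — true. ✓
This is the unique consistent assignment.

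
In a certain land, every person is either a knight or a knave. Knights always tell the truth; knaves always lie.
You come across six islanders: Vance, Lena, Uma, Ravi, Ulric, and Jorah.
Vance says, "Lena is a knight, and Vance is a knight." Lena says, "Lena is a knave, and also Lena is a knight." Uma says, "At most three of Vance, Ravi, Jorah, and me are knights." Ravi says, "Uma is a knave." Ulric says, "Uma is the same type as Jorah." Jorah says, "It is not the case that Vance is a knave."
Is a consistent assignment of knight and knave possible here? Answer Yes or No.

One consistent assignment: Vance=knave, Lena=knave, Uma=knight, Ravi=knave, Ulric=knave, Jorah=knave.

Yes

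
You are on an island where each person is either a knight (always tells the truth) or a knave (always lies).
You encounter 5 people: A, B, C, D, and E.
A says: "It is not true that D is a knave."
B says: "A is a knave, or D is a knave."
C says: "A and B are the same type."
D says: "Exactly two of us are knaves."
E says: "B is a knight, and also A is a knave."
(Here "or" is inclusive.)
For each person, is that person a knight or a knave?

Knights: B and E. Knaves: A, C, and D.

A is a knave, so "it is not true that D is a knave" must be false — and it is.
B is a knight, and the claim "A is a knave, or D is a knave" is indeed true.
C is a knave, and the claim "A and B are the same type" is indeed false.
D is a knave; "exactly two of us are knaves" is false, as required.
E is a knight, and the claim "B is a knight, and also A is a knave" is indeed true.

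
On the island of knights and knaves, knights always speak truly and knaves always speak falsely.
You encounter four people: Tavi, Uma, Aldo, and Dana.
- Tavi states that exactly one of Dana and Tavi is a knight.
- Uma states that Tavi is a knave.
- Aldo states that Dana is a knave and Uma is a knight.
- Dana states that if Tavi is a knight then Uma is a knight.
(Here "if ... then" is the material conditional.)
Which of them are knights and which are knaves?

Tavi is a knight, Uma is a knave, Aldo is a knave, and Dana is a knave.

Suppose Tavi is a knave. Then Tavi's statement "exactly one of Dana and Tavi is a knight" would have to be false. Checking the 8 ways to assign the others, none is consistent with every speaker.
(For instance, with Uma=knave, Aldo=knave, Dana=knave, Uma's claim "Tavi is a knave" comes out true where it would need to be false.)
So Tavi must be a knight, making "exactly one of Dana and Tavi is a knight" true. Taking Tavi=knight, Uma=knave, Aldo=knave, Dana=knave, each remaining statement checks out:
  Uma (knave): "Tavi is a knave" — false. ✓
  Aldo (knave): "Dana is a knave and Uma is a knight" — false. ✓
  Dana (knave): "if Tavi is a knight then Uma is a knight" — false. ✓
This is the unique consistent assignment.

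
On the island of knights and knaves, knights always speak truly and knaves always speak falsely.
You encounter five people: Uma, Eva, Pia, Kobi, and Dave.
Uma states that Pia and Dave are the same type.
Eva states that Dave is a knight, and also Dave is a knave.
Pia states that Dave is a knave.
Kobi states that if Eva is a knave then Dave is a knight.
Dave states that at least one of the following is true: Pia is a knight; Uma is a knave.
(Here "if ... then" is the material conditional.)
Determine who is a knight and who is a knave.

Knights: Kobi and Dave. Knaves: Uma, Eva, and Pia.

Suppose Uma is a knight. Then Uma's statement "Pia and Dave are the same type" would have to be true. Checking the 16 ways to assign the others, none is consistent with every speaker.
(For instance, with Eva=knave, Pia=knave, Kobi=knight, Dave=knight, Uma's claim "Pia and Dave are the same type" comes out false where it would need to be true.)
So Uma must be a knave, making "Pia and Dave are the same type" false. Taking Uma=knave, Eva=knave, Pia=knave, Kobi=knight, Dave=knight, each remaining statement checks out:
  Eva (knave): "Dave is a knight, and also Dave is a knave" — false. ✓
  Pia (knave): "Dave is a knave" — false. ✓
  Kobi (knight): "if Eva is a knave then Dave is a knight" — true. ✓
  Dave (knight): "at least one of the following is true: Pia is a knight; Uma is a knave" — true. ✓
This is the unique consistent assignment.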